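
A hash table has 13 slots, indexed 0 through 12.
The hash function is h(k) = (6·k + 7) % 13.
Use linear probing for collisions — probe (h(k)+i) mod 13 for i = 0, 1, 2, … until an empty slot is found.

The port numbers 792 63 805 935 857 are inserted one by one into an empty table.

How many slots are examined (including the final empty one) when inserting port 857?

4

792: h=1 -> slot 1
63: h=8 -> slot 8
805: h=1, probe 1,2 -> slot 2
935: h=1, probe 1,2,3 -> slot 3
857: h=1, probe 1,2,3,4 -> slot 4
Table: [∅, 792, 805, 935, 857, ∅, ∅, ∅, 63, ∅, ∅, ∅, ∅]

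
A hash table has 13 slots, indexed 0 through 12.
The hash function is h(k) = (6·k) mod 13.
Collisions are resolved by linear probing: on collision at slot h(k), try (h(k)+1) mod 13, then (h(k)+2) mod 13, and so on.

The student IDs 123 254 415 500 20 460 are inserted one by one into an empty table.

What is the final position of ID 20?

Insert 123: h=10, slot 10 empty => index 10.
Insert 254: h=3, slot 3 empty => index 3.
Insert 415: h=7, slot 7 empty => index 7.
Insert 500: h=10, slot 10 occupied => index 11.
Insert 20: h=3, slot 3 occupied => index 4.
Insert 460: h=4, slot 4 occupied => index 5.
Table: [—, —, —, 254, 20, 460, —, 415, —, —, 123, 500, —]

4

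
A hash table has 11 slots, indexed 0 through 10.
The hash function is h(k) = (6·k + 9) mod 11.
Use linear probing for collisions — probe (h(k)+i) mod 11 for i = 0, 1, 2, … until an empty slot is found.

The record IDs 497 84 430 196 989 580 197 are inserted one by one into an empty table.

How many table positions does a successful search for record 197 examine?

Insert 497: h=10, slot 10 empty -> index 10.
Insert 84: h=7, slot 7 empty -> index 7.
Insert 430: h=4, slot 4 empty -> index 4.
Insert 196: h=8, slot 8 empty -> index 8.
Insert 989: h=3, slot 3 empty -> index 3.
Insert 580: h=2, slot 2 empty -> index 2.
Insert 197: h=3, slots 3,4 occupied -> index 5.
Table: [_, _, 580, 989, 430, 197, _, 84, 196, _, 497]
Lookup 197: h=3, probe 3,4,5 → found at 5.

3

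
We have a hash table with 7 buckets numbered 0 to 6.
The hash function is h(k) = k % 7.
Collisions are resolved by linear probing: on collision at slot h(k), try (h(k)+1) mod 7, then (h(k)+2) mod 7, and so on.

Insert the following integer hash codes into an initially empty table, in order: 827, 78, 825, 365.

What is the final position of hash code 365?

3

827: h=1 => slot 1
78: h=1, probe 1,2 => slot 2
825: h=6 => slot 6
365: h=1, probe 1,2,3 => slot 3
Table: [., 827, 78, 365, ., ., 825]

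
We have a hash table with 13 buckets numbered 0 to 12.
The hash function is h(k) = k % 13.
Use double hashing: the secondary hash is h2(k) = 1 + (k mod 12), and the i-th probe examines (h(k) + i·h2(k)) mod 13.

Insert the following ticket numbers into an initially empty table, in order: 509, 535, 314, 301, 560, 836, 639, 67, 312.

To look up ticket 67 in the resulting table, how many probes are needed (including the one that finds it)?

Insert 509: h=2, slot 2 empty → index 2.
Insert 535: h=2, h2=8, slot 2 occupied → index 10.
Insert 314: h=2, h2=3, slot 2 occupied → index 5.
Insert 301: h=2, h2=2, slot 2 occupied → index 4.
Insert 560: h=1, slot 1 empty → index 1.
Insert 836: h=4, h2=9, slot 4 occupied → index 0.
Insert 639: h=2, h2=4, slot 2 occupied → index 6.
Insert 67: h=2, h2=8, slots 2,10,5,0 occupied → index 8.
Insert 312: h=0, h2=1, slots 0,1,2 occupied → index 3.
Table: [836, 560, 509, 312, 301, 314, 639, ., 67, ., 535, ., .]
Lookup 67: h=2, h2=8, probe 2,10,5,0,8 → found at 8.

5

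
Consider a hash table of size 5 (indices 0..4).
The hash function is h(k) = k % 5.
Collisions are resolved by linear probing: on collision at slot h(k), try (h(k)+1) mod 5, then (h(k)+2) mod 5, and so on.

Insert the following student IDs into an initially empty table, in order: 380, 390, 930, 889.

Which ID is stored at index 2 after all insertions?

Insert 380: h=0, slot 0 empty => index 0.
Insert 390: h=0, slot 0 occupied => index 1.
Insert 930: h=0, slots 0,1 occupied => index 2.
Insert 889: h=4, slot 4 empty => index 4.
Table: [380, 390, 930, -, 889]

930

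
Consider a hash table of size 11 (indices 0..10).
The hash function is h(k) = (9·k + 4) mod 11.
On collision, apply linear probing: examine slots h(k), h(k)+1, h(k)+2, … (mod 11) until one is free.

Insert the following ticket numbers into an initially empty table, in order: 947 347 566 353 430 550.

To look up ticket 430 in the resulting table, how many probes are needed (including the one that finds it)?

947 hashes to 2; slot 2 is free → place at 2.
347 hashes to 3; slot 3 is free → place at 3.
566 hashes to 5; slot 5 is free → place at 5.
353 hashes to 2; 2,3 taken → place at 4.
430 hashes to 2; 2,3,4,5 taken → place at 6.
550 hashes to 4; 4,5,6 taken → place at 7.
Table: [∅, ∅, 947, 347, 353, 566, 430, 550, ∅, ∅, ∅]
Lookup 430: h=2, probe 2,3,4,5,6 → found at 6.

5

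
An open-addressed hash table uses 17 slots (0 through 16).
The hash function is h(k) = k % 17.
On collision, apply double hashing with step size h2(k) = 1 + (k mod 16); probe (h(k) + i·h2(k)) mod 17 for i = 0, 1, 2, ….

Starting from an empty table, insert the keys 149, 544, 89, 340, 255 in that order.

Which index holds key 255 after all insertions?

Insert 149: h=13, slot 13 empty -> index 13.
Insert 544: h=0, slot 0 empty -> index 0.
Insert 89: h=4, slot 4 empty -> index 4.
Insert 340: h=0, h2=5, slot 0 occupied -> index 5.
Insert 255: h=0, h2=16, slot 0 occupied -> index 16.
Table: [544, ∅, ∅, ∅, 89, 340, ∅, ∅, ∅, ∅, ∅, ∅, ∅, 149, ∅, ∅, 255]

16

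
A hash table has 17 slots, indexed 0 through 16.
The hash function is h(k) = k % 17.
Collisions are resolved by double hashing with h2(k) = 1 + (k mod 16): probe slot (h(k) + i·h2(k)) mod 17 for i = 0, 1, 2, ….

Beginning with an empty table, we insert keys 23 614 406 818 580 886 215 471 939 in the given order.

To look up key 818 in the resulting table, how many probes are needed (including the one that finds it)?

2

Insert 23: h=6, slot 6 empty → index 6.
Insert 614: h=2, slot 2 empty → index 2.
Insert 406: h=15, slot 15 empty → index 15.
Insert 818: h=2, h2=3, slot 2 occupied → index 5.
Insert 580: h=2, h2=5, slot 2 occupied → index 7.
Insert 886: h=2, h2=7, slot 2 occupied → index 9.
Insert 215: h=11, slot 11 empty → index 11.
Insert 471: h=12, slot 12 empty → index 12.
Insert 939: h=4, slot 4 empty → index 4.
Table: [∅, ∅, 614, ∅, 939, 818, 23, 580, ∅, 886, ∅, 215, 471, ∅, ∅, 406, ∅]
Lookup 818: h=2, h2=3, probe 2,5 → found at 5.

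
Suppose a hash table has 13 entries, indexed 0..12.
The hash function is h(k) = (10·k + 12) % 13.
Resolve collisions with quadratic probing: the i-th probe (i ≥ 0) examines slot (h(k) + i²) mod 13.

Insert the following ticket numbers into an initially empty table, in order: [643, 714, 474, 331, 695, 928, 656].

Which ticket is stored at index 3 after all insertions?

Insert 643: h=7, slot 7 empty → index 7.
Insert 714: h=2, slot 2 empty → index 2.
Insert 474: h=7, slot 7 occupied → index 8.
Insert 331: h=7, slots 7,8 occupied → index 11.
Insert 695: h=7, slots 7,8,11 occupied → index 3.
Insert 928: h=10, slot 10 empty → index 10.
Insert 656: h=7, slots 7,8,11,3,10 occupied → index 6.
Table: [∅, ∅, 714, 695, ∅, ∅, 656, 643, 474, ∅, 928, 331, ∅]

695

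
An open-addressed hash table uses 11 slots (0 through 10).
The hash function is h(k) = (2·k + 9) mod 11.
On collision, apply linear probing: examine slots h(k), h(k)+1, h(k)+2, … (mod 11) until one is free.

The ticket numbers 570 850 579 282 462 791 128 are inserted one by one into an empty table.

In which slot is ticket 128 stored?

570: h=5 -> slot 5
850: h=4 -> slot 4
579: h=1 -> slot 1
282: h=1, probe 1,2 -> slot 2
462: h=9 -> slot 9
791: h=7 -> slot 7
128: h=1, probe 1,2,3 -> slot 3
Table: [., 579, 282, 128, 850, 570, ., 791, ., 462, .]

3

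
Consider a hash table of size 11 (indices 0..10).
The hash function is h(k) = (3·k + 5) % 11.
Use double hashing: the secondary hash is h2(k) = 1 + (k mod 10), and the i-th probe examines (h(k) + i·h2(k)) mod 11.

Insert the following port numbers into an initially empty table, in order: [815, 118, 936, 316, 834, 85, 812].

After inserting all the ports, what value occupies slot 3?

Insert 815: h=8, slot 8 empty → index 8.
Insert 118: h=7, slot 7 empty → index 7.
Insert 936: h=8, h2=7, slot 8 occupied → index 4.
Insert 316: h=7, h2=7, slot 7 occupied → index 3.
Insert 834: h=10, slot 10 empty → index 10.
Insert 85: h=7, h2=6, slot 7 occupied → index 2.
Insert 812: h=10, h2=3, slots 10,2 occupied → index 5.
Table: [-, -, 85, 316, 936, 812, -, 118, 815, -, 834]

316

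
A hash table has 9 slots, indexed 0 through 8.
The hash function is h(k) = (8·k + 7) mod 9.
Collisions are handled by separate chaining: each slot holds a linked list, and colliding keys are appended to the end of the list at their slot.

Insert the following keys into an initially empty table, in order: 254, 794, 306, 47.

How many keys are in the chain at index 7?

254 → bucket 5
794 → bucket 5 (collision)
306 → bucket 7
47 → bucket 5 (collision)
Final buckets:
0: _
1: _
2: _
3: _
4: _
5: 254 -> 794 -> 47
6: _
7: 306
8: _

1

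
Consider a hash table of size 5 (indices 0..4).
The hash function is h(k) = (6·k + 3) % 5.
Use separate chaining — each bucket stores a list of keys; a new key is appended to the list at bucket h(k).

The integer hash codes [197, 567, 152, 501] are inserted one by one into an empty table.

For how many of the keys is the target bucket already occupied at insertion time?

2

197 -> bucket 0
567 -> bucket 0 (collision)
152 -> bucket 0 (collision)
501 -> bucket 4
Final buckets:
0: 197 -> 567 -> 152
1: -
2: -
3: -
4: 501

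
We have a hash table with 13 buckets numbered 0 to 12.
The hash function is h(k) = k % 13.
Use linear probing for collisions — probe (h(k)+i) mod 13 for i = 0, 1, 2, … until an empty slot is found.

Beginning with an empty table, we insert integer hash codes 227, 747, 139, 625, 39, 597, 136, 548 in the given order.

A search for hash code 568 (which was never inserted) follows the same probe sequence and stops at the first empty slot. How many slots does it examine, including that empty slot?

2

227 hashes to 6; slot 6 is free => place at 6.
747 hashes to 6; 6 taken => place at 7.
139 hashes to 9; slot 9 is free => place at 9.
625 hashes to 1; slot 1 is free => place at 1.
39 hashes to 0; slot 0 is free => place at 0.
597 hashes to 12; slot 12 is free => place at 12.
136 hashes to 6; 6,7 taken => place at 8.
548 hashes to 2; slot 2 is free => place at 2.
Table: [39, 625, 548, -, -, -, 227, 747, 136, 139, -, -, 597]
Lookup 568: h=9, probe 9,10 → slot 10 empty, not found.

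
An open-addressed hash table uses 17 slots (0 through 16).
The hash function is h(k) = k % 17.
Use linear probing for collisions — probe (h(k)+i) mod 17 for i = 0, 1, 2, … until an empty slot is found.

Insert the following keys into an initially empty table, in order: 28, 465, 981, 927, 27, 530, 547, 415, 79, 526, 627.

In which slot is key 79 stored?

13

Insert 28: h=11, slot 11 empty -> index 11.
Insert 465: h=6, slot 6 empty -> index 6.
Insert 981: h=12, slot 12 empty -> index 12.
Insert 927: h=9, slot 9 empty -> index 9.
Insert 27: h=10, slot 10 empty -> index 10.
Insert 530: h=3, slot 3 empty -> index 3.
Insert 547: h=3, slot 3 occupied -> index 4.
Insert 415: h=7, slot 7 empty -> index 7.
Insert 79: h=11, slots 11,12 occupied -> index 13.
Insert 526: h=16, slot 16 empty -> index 16.
Insert 627: h=15, slot 15 empty -> index 15.
Table: [∅, ∅, ∅, 530, 547, ∅, 465, 415, ∅, 927, 27, 28, 981, 79, ∅, 627, 526]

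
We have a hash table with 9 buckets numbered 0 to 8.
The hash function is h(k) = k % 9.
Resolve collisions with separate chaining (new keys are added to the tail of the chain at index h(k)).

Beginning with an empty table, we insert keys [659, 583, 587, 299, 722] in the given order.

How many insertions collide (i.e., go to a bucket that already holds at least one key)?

Insert 659: h=2, bucket 2 empty -> new chain.
Insert 583: h=7, bucket 7 empty -> new chain.
Insert 587: h=2, bucket 2 nonempty -> append to chain.
Insert 299: h=2, bucket 2 nonempty -> append to chain.
Insert 722: h=2, bucket 2 nonempty -> append to chain.
Final buckets:
0: ∅
1: ∅
2: 659 -> 587 -> 299 -> 722
3: ∅
4: ∅
5: ∅
6: ∅
7: 583
8: ∅

3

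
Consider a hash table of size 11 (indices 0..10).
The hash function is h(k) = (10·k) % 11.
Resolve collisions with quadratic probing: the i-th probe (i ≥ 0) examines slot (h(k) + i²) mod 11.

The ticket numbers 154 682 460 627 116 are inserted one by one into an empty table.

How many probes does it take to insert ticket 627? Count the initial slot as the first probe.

154: h=0 => slot 0
682: h=0, probe 0,1 => slot 1
460: h=2 => slot 2
627: h=0, probe 0,1,4 => slot 4
116: h=5 => slot 5
Table: [154, 682, 460, ., 627, 116, ., ., ., ., .]

3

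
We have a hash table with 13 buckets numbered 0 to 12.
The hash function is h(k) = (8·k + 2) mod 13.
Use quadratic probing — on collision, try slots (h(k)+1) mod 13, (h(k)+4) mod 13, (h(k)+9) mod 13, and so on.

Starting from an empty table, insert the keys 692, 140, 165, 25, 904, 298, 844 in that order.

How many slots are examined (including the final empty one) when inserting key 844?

3

692: h=0 => slot 0
140: h=4 => slot 4
165: h=9 => slot 9
25: h=7 => slot 7
904: h=6 => slot 6
298: h=7, probe 7,8 => slot 8
844: h=7, probe 7,8,11 => slot 11
Table: [692, -, -, -, 140, -, 904, 25, 298, 165, -, 844, -]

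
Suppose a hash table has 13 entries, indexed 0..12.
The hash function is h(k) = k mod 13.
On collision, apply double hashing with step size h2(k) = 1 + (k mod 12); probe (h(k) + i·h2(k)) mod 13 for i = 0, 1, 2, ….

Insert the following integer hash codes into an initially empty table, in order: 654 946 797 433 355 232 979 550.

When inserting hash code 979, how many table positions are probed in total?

3

654: h=4 → slot 4
946: h=10 → slot 10
797: h=4, h2=6, probe 4,10,3 → slot 3
433: h=4, h2=2, probe 4,6 → slot 6
355: h=4, h2=8, probe 4,12 → slot 12
232: h=11 → slot 11
979: h=4, h2=8, probe 4,12,7 → slot 7
550: h=4, h2=11, probe 4,2 → slot 2
Table: [_, _, 550, 797, 654, _, 433, 979, _, _, 946, 232, 355]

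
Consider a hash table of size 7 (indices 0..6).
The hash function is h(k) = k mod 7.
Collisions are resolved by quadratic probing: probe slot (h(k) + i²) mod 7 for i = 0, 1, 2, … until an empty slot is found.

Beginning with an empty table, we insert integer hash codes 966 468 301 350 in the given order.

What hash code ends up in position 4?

966: h=0 -> slot 0
468: h=6 -> slot 6
301: h=0, probe 0,1 -> slot 1
350: h=0, probe 0,1,4 -> slot 4
Table: [966, 301, ∅, ∅, 350, ∅, 468]

350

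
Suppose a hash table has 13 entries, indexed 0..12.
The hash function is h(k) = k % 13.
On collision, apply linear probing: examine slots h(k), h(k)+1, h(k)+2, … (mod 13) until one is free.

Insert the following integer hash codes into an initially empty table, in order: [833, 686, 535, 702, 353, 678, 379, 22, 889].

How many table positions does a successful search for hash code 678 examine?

3

Insert 833: h=1, slot 1 empty → index 1.
Insert 686: h=10, slot 10 empty → index 10.
Insert 535: h=2, slot 2 empty → index 2.
Insert 702: h=0, slot 0 empty → index 0.
Insert 353: h=2, slot 2 occupied → index 3.
Insert 678: h=2, slots 2,3 occupied → index 4.
Insert 379: h=2, slots 2,3,4 occupied → index 5.
Insert 22: h=9, slot 9 empty → index 9.
Insert 889: h=5, slot 5 occupied → index 6.
Table: [702, 833, 535, 353, 678, 379, 889, -, -, 22, 686, -, -]
Lookup 678: h=2, probe 2,3,4 → found at 4.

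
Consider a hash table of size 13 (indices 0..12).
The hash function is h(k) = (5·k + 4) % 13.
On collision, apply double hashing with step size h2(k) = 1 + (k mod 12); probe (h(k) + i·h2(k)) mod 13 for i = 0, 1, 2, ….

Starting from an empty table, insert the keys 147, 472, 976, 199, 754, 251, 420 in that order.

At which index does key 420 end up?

12

Insert 147: h=11, slot 11 empty => index 11.
Insert 472: h=11, h2=5, slot 11 occupied => index 3.
Insert 976: h=9, slot 9 empty => index 9.
Insert 199: h=11, h2=8, slot 11 occupied => index 6.
Insert 754: h=4, slot 4 empty => index 4.
Insert 251: h=11, h2=12, slot 11 occupied => index 10.
Insert 420: h=11, h2=1, slot 11 occupied => index 12.
Table: [-, -, -, 472, 754, -, 199, -, -, 976, 251, 147, 420]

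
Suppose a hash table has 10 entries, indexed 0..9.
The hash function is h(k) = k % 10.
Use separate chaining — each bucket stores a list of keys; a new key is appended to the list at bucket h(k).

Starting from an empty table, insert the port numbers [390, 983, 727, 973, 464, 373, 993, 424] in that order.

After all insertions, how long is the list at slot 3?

Insert 390: h=0, bucket 0 empty -> new chain.
Insert 983: h=3, bucket 3 empty -> new chain.
Insert 727: h=7, bucket 7 empty -> new chain.
Insert 973: h=3, bucket 3 nonempty -> append to chain.
Insert 464: h=4, bucket 4 empty -> new chain.
Insert 373: h=3, bucket 3 nonempty -> append to chain.
Insert 993: h=3, bucket 3 nonempty -> append to chain.
Insert 424: h=4, bucket 4 nonempty -> append to chain.
Final buckets:
0: 390
1: ∅
2: ∅
3: 983 -> 973 -> 373 -> 993
4: 464 -> 424
5: ∅
6: ∅
7: 727
8: ∅
9: ∅

4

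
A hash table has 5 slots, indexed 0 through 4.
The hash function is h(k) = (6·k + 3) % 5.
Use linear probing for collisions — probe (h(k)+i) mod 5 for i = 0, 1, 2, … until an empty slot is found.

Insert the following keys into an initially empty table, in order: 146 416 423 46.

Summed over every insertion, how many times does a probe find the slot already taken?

4

146: h=4 => slot 4
416: h=4, probe 4,0 => slot 0
423: h=1 => slot 1
46: h=4, probe 4,0,1,2 => slot 2
Table: [416, 423, 46, —, 146]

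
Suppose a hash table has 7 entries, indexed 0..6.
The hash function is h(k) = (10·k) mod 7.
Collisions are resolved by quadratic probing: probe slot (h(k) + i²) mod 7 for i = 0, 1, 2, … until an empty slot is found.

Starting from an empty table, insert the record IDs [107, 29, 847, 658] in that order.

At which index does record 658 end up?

Insert 107: h=6, slot 6 empty → index 6.
Insert 29: h=3, slot 3 empty → index 3.
Insert 847: h=0, slot 0 empty → index 0.
Insert 658: h=0, slot 0 occupied → index 1.
Table: [847, 658, —, 29, —, —, 107]

1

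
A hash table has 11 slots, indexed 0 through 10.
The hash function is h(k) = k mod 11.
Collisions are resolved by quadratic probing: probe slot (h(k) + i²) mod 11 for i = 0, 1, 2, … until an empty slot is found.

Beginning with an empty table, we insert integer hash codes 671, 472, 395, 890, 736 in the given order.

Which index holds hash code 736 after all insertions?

4

671 hashes to 0; slot 0 is free → place at 0.
472 hashes to 10; slot 10 is free → place at 10.
395 hashes to 10; 10,0 taken → place at 3.
890 hashes to 10; 10,0,3 taken → place at 8.
736 hashes to 10; 10,0,3,8 taken → place at 4.
Table: [671, ∅, ∅, 395, 736, ∅, ∅, ∅, 890, ∅, 472]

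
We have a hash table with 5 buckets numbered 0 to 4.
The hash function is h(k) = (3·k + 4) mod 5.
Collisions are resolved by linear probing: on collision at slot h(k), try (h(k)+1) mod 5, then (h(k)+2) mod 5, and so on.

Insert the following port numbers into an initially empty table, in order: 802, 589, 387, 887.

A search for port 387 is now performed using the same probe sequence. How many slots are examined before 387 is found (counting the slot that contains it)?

3

802 hashes to 0; slot 0 is free => place at 0.
589 hashes to 1; slot 1 is free => place at 1.
387 hashes to 0; 0,1 taken => place at 2.
887 hashes to 0; 0,1,2 taken => place at 3.
Table: [802, 589, 387, 887, ∅]
Lookup 387: h=0, probe 0,1,2 → found at 2.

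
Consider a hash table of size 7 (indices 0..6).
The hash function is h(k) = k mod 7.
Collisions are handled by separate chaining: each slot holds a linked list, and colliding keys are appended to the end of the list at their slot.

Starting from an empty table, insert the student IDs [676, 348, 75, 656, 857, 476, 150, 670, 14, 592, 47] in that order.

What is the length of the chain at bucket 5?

Insert 676: h=4, bucket 4 empty -> new chain.
Insert 348: h=5, bucket 5 empty -> new chain.
Insert 75: h=5, bucket 5 nonempty -> append to chain.
Insert 656: h=5, bucket 5 nonempty -> append to chain.
Insert 857: h=3, bucket 3 empty -> new chain.
Insert 476: h=0, bucket 0 empty -> new chain.
Insert 150: h=3, bucket 3 nonempty -> append to chain.
Insert 670: h=5, bucket 5 nonempty -> append to chain.
Insert 14: h=0, bucket 0 nonempty -> append to chain.
Insert 592: h=4, bucket 4 nonempty -> append to chain.
Insert 47: h=5, bucket 5 nonempty -> append to chain.
Final buckets:
0: 476 -> 14
1: _
2: _
3: 857 -> 150
4: 676 -> 592
5: 348 -> 75 -> 656 -> 670 -> 47
6: _

5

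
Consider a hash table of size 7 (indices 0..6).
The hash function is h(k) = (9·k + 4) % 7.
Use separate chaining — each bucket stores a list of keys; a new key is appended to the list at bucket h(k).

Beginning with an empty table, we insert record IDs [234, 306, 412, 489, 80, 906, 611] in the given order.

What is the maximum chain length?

3

234 -> bucket 3
306 -> bucket 0
412 -> bucket 2
489 -> bucket 2 (collision)
80 -> bucket 3 (collision)
906 -> bucket 3 (collision)
611 -> bucket 1
Final buckets:
0: 306
1: 611
2: 412 -> 489
3: 234 -> 80 -> 906
4: ∅
5: ∅
6: ∅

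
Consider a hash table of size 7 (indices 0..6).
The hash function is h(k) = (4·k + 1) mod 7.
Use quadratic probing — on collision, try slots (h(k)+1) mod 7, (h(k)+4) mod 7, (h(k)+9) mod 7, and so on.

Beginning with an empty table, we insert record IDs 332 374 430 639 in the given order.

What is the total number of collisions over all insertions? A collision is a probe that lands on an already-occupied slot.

Insert 332: h=6, slot 6 empty → index 6.
Insert 374: h=6, slot 6 occupied → index 0.
Insert 430: h=6, slots 6,0 occupied → index 3.
Insert 639: h=2, slot 2 empty → index 2.
Table: [374, ∅, 639, 430, ∅, ∅, 332]

3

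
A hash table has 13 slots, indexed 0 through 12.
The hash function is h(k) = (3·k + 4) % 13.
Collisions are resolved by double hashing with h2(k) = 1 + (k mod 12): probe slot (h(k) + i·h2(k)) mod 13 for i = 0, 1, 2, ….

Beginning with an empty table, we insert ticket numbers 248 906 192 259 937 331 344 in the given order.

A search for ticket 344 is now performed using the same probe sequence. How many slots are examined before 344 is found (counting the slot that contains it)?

Insert 248: h=7, slot 7 empty => index 7.
Insert 906: h=5, slot 5 empty => index 5.
Insert 192: h=8, slot 8 empty => index 8.
Insert 259: h=1, slot 1 empty => index 1.
Insert 937: h=7, h2=2, slot 7 occupied => index 9.
Insert 331: h=9, h2=8, slot 9 occupied => index 4.
Insert 344: h=9, h2=9, slots 9,5,1 occupied => index 10.
Table: [∅, 259, ∅, ∅, 331, 906, ∅, 248, 192, 937, 344, ∅, ∅]
Lookup 344: h=9, h2=9, probe 9,5,1,10 → found at 10.

4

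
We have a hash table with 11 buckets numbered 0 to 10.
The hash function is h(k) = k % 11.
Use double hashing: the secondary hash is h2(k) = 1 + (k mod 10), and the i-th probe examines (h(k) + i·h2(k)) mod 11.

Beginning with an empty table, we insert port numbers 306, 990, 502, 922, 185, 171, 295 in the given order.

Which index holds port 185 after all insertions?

306 hashes to 9; slot 9 is free -> place at 9.
990 hashes to 0; slot 0 is free -> place at 0.
502 hashes to 7; slot 7 is free -> place at 7.
922 hashes to 9, h2=3; 9 taken -> place at 1.
185 hashes to 9, h2=6; 9 taken -> place at 4.
171 hashes to 6; slot 6 is free -> place at 6.
295 hashes to 9, h2=6; 9,4 taken -> place at 10.
Table: [990, 922, ., ., 185, ., 171, 502, ., 306, 295]

4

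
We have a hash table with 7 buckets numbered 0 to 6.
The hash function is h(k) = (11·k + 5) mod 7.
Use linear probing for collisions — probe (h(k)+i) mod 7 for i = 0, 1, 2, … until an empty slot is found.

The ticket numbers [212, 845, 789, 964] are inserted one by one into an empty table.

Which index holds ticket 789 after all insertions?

212 hashes to 6; slot 6 is free => place at 6.
845 hashes to 4; slot 4 is free => place at 4.
789 hashes to 4; 4 taken => place at 5.
964 hashes to 4; 4,5,6 taken => place at 0.
Table: [964, ∅, ∅, ∅, 845, 789, 212]

5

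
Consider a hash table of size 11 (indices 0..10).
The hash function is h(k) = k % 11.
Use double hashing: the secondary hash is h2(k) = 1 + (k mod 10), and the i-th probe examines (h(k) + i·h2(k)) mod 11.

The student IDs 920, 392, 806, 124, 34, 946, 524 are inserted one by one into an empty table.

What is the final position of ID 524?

920: h=7 → slot 7
392: h=7, h2=3, probe 7,10 → slot 10
806: h=3 → slot 3
124: h=3, h2=5, probe 3,8 → slot 8
34: h=1 → slot 1
946: h=0 → slot 0
524: h=7, h2=5, probe 7,1,6 → slot 6
Table: [946, 34, -, 806, -, -, 524, 920, 124, -, 392]

6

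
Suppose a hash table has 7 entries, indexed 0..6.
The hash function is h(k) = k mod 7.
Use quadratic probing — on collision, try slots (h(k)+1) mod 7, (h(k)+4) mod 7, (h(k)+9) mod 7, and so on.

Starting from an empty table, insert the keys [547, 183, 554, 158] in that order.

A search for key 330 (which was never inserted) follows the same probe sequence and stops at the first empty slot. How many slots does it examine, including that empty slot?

4

547 hashes to 1; slot 1 is free -> place at 1.
183 hashes to 1; 1 taken -> place at 2.
554 hashes to 1; 1,2 taken -> place at 5.
158 hashes to 4; slot 4 is free -> place at 4.
Table: [., 547, 183, ., 158, 554, .]
Lookup 330: h=1, probe 1,2,5,3 → slot 3 empty, not found.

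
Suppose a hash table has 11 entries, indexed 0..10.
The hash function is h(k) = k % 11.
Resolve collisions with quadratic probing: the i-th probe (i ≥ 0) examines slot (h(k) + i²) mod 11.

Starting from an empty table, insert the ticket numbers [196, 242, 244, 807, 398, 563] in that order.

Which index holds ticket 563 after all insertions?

Insert 196: h=9, slot 9 empty → index 9.
Insert 242: h=0, slot 0 empty → index 0.
Insert 244: h=2, slot 2 empty → index 2.
Insert 807: h=4, slot 4 empty → index 4.
Insert 398: h=2, slot 2 occupied → index 3.
Insert 563: h=2, slots 2,3 occupied → index 6.
Table: [242, ., 244, 398, 807, ., 563, ., ., 196, .]

6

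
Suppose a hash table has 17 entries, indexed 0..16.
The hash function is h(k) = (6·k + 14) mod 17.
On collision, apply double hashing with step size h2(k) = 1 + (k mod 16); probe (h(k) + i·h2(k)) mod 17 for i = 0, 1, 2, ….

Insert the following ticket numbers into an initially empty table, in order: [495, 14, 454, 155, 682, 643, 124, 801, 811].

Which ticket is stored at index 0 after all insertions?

495 hashes to 9; slot 9 is free -> place at 9.
14 hashes to 13; slot 13 is free -> place at 13.
454 hashes to 1; slot 1 is free -> place at 1.
155 hashes to 9, h2=12; 9 taken -> place at 4.
682 hashes to 9, h2=11; 9 taken -> place at 3.
643 hashes to 13, h2=4; 13 taken -> place at 0.
124 hashes to 10; slot 10 is free -> place at 10.
801 hashes to 9, h2=2; 9 taken -> place at 11.
811 hashes to 1, h2=12; 1,13 taken -> place at 8.
Table: [643, 454, ., 682, 155, ., ., ., 811, 495, 124, 801, ., 14, ., ., .]

643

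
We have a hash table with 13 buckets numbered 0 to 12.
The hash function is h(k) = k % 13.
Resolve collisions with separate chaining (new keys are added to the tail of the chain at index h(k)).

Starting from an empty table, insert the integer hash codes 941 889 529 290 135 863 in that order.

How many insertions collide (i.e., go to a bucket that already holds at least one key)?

941 -> bucket 5
889 -> bucket 5 (collision)
529 -> bucket 9
290 -> bucket 4
135 -> bucket 5 (collision)
863 -> bucket 5 (collision)
Final buckets:
0: .
1: .
2: .
3: .
4: 290
5: 941 -> 889 -> 135 -> 863
6: .
7: .
8: .
9: 529
10: .
11: .
12: .

3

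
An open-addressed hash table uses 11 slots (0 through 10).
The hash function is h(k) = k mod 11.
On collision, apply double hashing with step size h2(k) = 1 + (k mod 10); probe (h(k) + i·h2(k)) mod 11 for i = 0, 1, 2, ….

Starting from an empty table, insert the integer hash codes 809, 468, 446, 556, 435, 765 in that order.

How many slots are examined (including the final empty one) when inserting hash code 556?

3

809: h=6 => slot 6
468: h=6, h2=9, probe 6,4 => slot 4
446: h=6, h2=7, probe 6,2 => slot 2
556: h=6, h2=7, probe 6,2,9 => slot 9
435: h=6, h2=6, probe 6,1 => slot 1
765: h=6, h2=6, probe 6,1,7 => slot 7
Table: [∅, 435, 446, ∅, 468, ∅, 809, 765, ∅, 556, ∅]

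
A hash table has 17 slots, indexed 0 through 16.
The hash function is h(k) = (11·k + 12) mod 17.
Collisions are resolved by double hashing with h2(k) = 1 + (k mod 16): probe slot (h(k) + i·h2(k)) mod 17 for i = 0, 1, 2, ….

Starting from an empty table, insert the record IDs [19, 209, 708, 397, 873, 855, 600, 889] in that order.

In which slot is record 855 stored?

7

Insert 19: h=0, slot 0 empty -> index 0.
Insert 209: h=16, slot 16 empty -> index 16.
Insert 708: h=14, slot 14 empty -> index 14.
Insert 397: h=10, slot 10 empty -> index 10.
Insert 873: h=10, h2=10, slot 10 occupied -> index 3.
Insert 855: h=16, h2=8, slot 16 occupied -> index 7.
Insert 600: h=16, h2=9, slot 16 occupied -> index 8.
Insert 889: h=16, h2=10, slot 16 occupied -> index 9.
Table: [19, ∅, ∅, 873, ∅, ∅, ∅, 855, 600, 889, 397, ∅, ∅, ∅, 708, ∅, 209]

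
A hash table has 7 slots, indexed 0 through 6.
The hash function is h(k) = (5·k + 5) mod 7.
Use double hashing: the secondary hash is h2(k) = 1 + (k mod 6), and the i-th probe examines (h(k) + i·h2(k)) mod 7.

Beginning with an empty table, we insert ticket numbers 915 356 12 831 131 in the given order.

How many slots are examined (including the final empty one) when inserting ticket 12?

2

Insert 915: h=2, slot 2 empty → index 2.
Insert 356: h=0, slot 0 empty → index 0.
Insert 12: h=2, h2=1, slot 2 occupied → index 3.
Insert 831: h=2, h2=4, slot 2 occupied → index 6.
Insert 131: h=2, h2=6, slot 2 occupied → index 1.
Table: [356, 131, 915, 12, —, —, 831]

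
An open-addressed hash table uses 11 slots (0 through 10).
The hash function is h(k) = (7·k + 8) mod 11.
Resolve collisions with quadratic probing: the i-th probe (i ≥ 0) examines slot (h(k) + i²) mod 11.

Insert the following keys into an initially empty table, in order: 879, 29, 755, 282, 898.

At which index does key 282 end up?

Insert 879: h=1, slot 1 empty → index 1.
Insert 29: h=2, slot 2 empty → index 2.
Insert 755: h=2, slot 2 occupied → index 3.
Insert 282: h=2, slots 2,3 occupied → index 6.
Insert 898: h=2, slots 2,3,6 occupied → index 0.
Table: [898, 879, 29, 755, _, _, 282, _, _, _, _]

6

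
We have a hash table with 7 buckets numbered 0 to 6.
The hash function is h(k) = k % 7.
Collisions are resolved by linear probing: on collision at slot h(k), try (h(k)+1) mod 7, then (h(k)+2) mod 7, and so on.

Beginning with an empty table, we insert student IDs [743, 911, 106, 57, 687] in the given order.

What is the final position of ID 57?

743: h=1 → slot 1
911: h=1, probe 1,2 → slot 2
106: h=1, probe 1,2,3 → slot 3
57: h=1, probe 1,2,3,4 → slot 4
687: h=1, probe 1,2,3,4,5 → slot 5
Table: [—, 743, 911, 106, 57, 687, —]

4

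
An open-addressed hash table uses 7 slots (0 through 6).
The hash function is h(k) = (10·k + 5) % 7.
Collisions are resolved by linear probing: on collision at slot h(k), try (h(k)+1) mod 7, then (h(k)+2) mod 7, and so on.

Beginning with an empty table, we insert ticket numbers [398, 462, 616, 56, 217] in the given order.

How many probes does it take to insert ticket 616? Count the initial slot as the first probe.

Insert 398: h=2, slot 2 empty -> index 2.
Insert 462: h=5, slot 5 empty -> index 5.
Insert 616: h=5, slot 5 occupied -> index 6.
Insert 56: h=5, slots 5,6 occupied -> index 0.
Insert 217: h=5, slots 5,6,0 occupied -> index 1.
Table: [56, 217, 398, -, -, 462, 616]

2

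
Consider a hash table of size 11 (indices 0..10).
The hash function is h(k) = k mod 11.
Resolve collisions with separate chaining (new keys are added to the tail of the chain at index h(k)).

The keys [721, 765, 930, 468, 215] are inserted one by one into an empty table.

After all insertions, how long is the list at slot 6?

721 -> bucket 6
765 -> bucket 6 (collision)
930 -> bucket 6 (collision)
468 -> bucket 6 (collision)
215 -> bucket 6 (collision)
Final buckets:
0: _
1: _
2: _
3: _
4: _
5: _
6: 721 -> 765 -> 930 -> 468 -> 215
7: _
8: _
9: _
10: _

5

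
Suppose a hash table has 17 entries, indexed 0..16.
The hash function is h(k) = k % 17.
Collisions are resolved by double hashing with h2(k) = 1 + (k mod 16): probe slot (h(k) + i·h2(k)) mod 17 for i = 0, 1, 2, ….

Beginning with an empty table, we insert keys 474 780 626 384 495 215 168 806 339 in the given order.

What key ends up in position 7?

Insert 474: h=15, slot 15 empty -> index 15.
Insert 780: h=15, h2=13, slot 15 occupied -> index 11.
Insert 626: h=14, slot 14 empty -> index 14.
Insert 384: h=10, slot 10 empty -> index 10.
Insert 495: h=2, slot 2 empty -> index 2.
Insert 215: h=11, h2=8, slots 11,2,10 occupied -> index 1.
Insert 168: h=15, h2=9, slot 15 occupied -> index 7.
Insert 806: h=7, h2=7, slots 7,14 occupied -> index 4.
Insert 339: h=16, slot 16 empty -> index 16.
Table: [_, 215, 495, _, 806, _, _, 168, _, _, 384, 780, _, _, 626, 474, 339]

168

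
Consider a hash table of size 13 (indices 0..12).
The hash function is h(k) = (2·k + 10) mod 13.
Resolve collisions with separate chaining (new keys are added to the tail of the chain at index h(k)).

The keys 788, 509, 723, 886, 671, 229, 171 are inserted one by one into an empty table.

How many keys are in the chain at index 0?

788 -> bucket 0
509 -> bucket 1
723 -> bucket 0 (collision)
886 -> bucket 1 (collision)
671 -> bucket 0 (collision)
229 -> bucket 0 (collision)
171 -> bucket 1 (collision)
Final buckets:
0: 788 -> 723 -> 671 -> 229
1: 509 -> 886 -> 171
2: -
3: -
4: -
5: -
6: -
7: -
8: -
9: -
10: -
11: -
12: -

4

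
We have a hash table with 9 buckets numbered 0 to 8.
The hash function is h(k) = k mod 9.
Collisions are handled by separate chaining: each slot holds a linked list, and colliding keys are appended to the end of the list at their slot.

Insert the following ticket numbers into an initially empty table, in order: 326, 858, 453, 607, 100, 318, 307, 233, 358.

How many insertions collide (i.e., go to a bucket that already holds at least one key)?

3

326 -> bucket 2
858 -> bucket 3
453 -> bucket 3 (collision)
607 -> bucket 4
100 -> bucket 1
318 -> bucket 3 (collision)
307 -> bucket 1 (collision)
233 -> bucket 8
358 -> bucket 7
Final buckets:
0: .
1: 100 -> 307
2: 326
3: 858 -> 453 -> 318
4: 607
5: .
6: .
7: 358
8: 233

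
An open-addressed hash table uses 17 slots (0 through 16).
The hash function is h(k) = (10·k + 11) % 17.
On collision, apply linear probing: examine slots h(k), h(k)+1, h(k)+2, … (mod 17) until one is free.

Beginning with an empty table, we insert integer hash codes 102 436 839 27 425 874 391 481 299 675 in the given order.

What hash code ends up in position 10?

481

Insert 102: h=11, slot 11 empty -> index 11.
Insert 436: h=2, slot 2 empty -> index 2.
Insert 839: h=3, slot 3 empty -> index 3.
Insert 27: h=9, slot 9 empty -> index 9.
Insert 425: h=11, slot 11 occupied -> index 12.
Insert 874: h=13, slot 13 empty -> index 13.
Insert 391: h=11, slots 11,12,13 occupied -> index 14.
Insert 481: h=10, slot 10 empty -> index 10.
Insert 299: h=9, slots 9,10,11,12,13,14 occupied -> index 15.
Insert 675: h=12, slots 12,13,14,15 occupied -> index 16.
Table: [∅, ∅, 436, 839, ∅, ∅, ∅, ∅, ∅, 27, 481, 102, 425, 874, 391, 299, 675]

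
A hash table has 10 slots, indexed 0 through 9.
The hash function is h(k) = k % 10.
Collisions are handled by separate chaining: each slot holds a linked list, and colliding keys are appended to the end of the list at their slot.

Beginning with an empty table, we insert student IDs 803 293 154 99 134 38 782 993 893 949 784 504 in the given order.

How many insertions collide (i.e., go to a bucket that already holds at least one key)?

803 → bucket 3
293 → bucket 3 (collision)
154 → bucket 4
99 → bucket 9
134 → bucket 4 (collision)
38 → bucket 8
782 → bucket 2
993 → bucket 3 (collision)
893 → bucket 3 (collision)
949 → bucket 9 (collision)
784 → bucket 4 (collision)
504 → bucket 4 (collision)
Final buckets:
0: —
1: —
2: 782
3: 803 -> 293 -> 993 -> 893
4: 154 -> 134 -> 784 -> 504
5: —
6: —
7: —
8: 38
9: 99 -> 949

7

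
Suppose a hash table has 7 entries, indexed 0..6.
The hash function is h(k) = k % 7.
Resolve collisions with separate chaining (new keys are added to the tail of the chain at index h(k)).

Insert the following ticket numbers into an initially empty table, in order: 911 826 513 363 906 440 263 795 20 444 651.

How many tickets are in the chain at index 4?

Insert 911: h=1, bucket 1 empty → new chain.
Insert 826: h=0, bucket 0 empty → new chain.
Insert 513: h=2, bucket 2 empty → new chain.
Insert 363: h=6, bucket 6 empty → new chain.
Insert 906: h=3, bucket 3 empty → new chain.
Insert 440: h=6, bucket 6 nonempty → append to chain.
Insert 263: h=4, bucket 4 empty → new chain.
Insert 795: h=4, bucket 4 nonempty → append to chain.
Insert 20: h=6, bucket 6 nonempty → append to chain.
Insert 444: h=3, bucket 3 nonempty → append to chain.
Insert 651: h=0, bucket 0 nonempty → append to chain.
Final buckets:
0: 826 -> 651
1: 911
2: 513
3: 906 -> 444
4: 263 -> 795
5: ∅
6: 363 -> 440 -> 20

2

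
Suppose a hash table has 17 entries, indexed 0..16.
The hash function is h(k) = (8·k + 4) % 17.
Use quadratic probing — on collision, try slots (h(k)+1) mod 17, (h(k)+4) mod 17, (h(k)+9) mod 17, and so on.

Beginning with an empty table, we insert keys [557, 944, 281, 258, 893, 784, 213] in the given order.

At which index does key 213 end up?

Insert 557: h=6, slot 6 empty -> index 6.
Insert 944: h=8, slot 8 empty -> index 8.
Insert 281: h=8, slot 8 occupied -> index 9.
Insert 258: h=11, slot 11 empty -> index 11.
Insert 893: h=8, slots 8,9 occupied -> index 12.
Insert 784: h=3, slot 3 empty -> index 3.
Insert 213: h=8, slots 8,9,12 occupied -> index 0.
Table: [213, —, —, 784, —, —, 557, —, 944, 281, —, 258, 893, —, —, —, —]

0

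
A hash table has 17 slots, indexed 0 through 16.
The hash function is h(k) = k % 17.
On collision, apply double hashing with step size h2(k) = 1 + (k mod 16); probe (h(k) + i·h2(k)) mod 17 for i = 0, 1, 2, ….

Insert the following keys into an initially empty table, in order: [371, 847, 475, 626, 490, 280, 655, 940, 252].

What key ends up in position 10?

371 hashes to 14; slot 14 is free => place at 14.
847 hashes to 14, h2=16; 14 taken => place at 13.
475 hashes to 16; slot 16 is free => place at 16.
626 hashes to 14, h2=3; 14 taken => place at 0.
490 hashes to 14, h2=11; 14 taken => place at 8.
280 hashes to 8, h2=9; 8,0 taken => place at 9.
655 hashes to 9, h2=16; 9,8 taken => place at 7.
940 hashes to 5; slot 5 is free => place at 5.
252 hashes to 14, h2=13; 14 taken => place at 10.
Table: [626, _, _, _, _, 940, _, 655, 490, 280, 252, _, _, 847, 371, _, 475]

252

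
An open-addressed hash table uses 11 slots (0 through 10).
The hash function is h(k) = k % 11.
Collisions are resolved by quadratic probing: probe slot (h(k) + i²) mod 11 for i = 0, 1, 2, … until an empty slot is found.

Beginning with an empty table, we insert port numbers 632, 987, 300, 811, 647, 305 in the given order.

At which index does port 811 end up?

9

632 hashes to 5; slot 5 is free => place at 5.
987 hashes to 8; slot 8 is free => place at 8.
300 hashes to 3; slot 3 is free => place at 3.
811 hashes to 8; 8 taken => place at 9.
647 hashes to 9; 9 taken => place at 10.
305 hashes to 8; 8,9 taken => place at 1.
Table: [∅, 305, ∅, 300, ∅, 632, ∅, ∅, 987, 811, 647]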